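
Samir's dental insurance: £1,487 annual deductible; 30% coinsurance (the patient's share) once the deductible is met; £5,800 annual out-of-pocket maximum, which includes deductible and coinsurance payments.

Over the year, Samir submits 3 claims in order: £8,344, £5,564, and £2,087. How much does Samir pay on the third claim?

£586.70

#1 (£8,344): £1,487 to deductible, leaving £6,857; patient's 30% is £2,057.10. Patient pays £3,544.10; OOP now £3,544.10.
#2 (£5,564): deductible already satisfied, so patient's share is 30% × £5,564 = £1,669.20. Patient owes £1,669.20 (running OOP £5,213.30).
#3 (£2,087): deductible met; 30% of £2,087 = £626.10. OOP would hit £5,839.40 > £5,800, so the cap limits the patient to £5,800 − £5,213.30 = £586.70.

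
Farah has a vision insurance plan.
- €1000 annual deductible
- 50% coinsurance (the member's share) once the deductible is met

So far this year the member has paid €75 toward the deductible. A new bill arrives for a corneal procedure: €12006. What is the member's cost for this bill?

€6465.50

€75 of the €1000 deductible is already met, leaving €925.
After the €925 deductible portion, €12006 − €925 = €11081 is subject to coinsurance.
Coinsurance: €11081 × 50% = €5540.50.
That puts the member's cost at €925 + €5540.50 = €6465.50.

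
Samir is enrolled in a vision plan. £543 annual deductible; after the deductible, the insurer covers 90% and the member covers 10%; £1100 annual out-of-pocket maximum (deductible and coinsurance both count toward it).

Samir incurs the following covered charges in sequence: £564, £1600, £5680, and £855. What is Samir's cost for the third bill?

Claim 1 (£564): £543 to deductible, leaving £21; 10% of £21 = £2.10. Member pays £545.10; OOP now £545.10.
Claim 2 (£1600): deductible met; 10% of £1600 = £160. Member owes £160 (running OOP £705.10).
Claim 3 (£5680): deductible already satisfied, so member's share is 10% × £5680 = £568. Adding that to £705.10 gives £1273.10, past the £1100 cap; member pays only £1100 − £705.10 = £394.90.

£394.90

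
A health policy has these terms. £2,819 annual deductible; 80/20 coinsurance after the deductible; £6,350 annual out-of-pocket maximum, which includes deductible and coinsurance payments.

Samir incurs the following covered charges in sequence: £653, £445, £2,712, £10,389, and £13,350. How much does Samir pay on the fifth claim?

£1,255

Claim 1 — £653: all of it applies to the deductible. Patient pays £653; OOP now £653.
Claim 2 — £445: entire amount goes to the deductible. Cost to patient: £445. OOP to date £1,098.
Claim 3 — £2,712: deductible takes £1,721, £991 remains; coinsurance £991 × 20% = £198.20. Patient pays £1,919.20; OOP now £3,017.20.
Claim 4 — £10,389: deductible already satisfied, so patient's share is 20% × £10,389 = £2,077.80. Cost to patient: £2,077.80. OOP to date £5,095.
Claim 5 — £13,350: 20% coinsurance on £13,350 = £2,670. OOP would hit £7,765 > £6,350, so the cap limits the patient to £6,350 − £5,095 = £1,255.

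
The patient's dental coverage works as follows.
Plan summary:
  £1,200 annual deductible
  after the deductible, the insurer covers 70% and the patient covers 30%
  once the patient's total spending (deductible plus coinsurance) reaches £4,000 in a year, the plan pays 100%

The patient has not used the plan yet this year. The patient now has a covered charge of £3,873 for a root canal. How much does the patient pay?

Nothing has been paid toward the £1,200 deductible, so the first £1,200 of this charge is applied there.
After the £1,200 deductible portion, £3,873 − £1,200 = £2,673 is subject to coinsurance.
Patient's 30% share of £2,673 is £801.90.
That puts the patient's cost at £1,200 + £801.90 = £2,001.90 before any cap.
Cumulative spending £0 + £2,001.90 = £2,001.90 stays under the £4,000 maximum.

£2,001.90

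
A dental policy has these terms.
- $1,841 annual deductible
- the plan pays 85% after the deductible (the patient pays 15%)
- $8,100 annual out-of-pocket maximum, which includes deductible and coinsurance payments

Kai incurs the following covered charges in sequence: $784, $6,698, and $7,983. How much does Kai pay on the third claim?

$1,197.45

#1 ($784): fully absorbed by the deductible. Patient pays $784; OOP now $784.
#2 ($6,698): $1,057 finishes the deductible; $5,641 goes to coinsurance; 15% of $5,641 = $846.15. Patient pays $1,903.15; OOP now $2,687.15.
#3 ($7,983): 15% coinsurance on $7,983 = $1,197.45. Cost to patient: $1,197.45. OOP to date $3,884.60.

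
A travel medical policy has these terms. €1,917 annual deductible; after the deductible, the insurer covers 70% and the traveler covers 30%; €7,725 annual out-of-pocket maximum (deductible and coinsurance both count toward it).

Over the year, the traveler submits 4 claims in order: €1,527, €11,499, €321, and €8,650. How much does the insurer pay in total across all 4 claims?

Bill 1, €1,527: all of it applies to the deductible. Traveler owes €1,527 (running OOP €1,527). Insurer: €1,527 − €1,527 = €0.
Bill 2, €11,499: €390 finishes the deductible; €11,109 goes to coinsurance; coinsurance €11,109 × 30% = €3,332.70. Traveler pays €3,722.70; OOP now €5,249.70. Plan pays €11,499 − €3,722.70 = €7,776.30.
Bill 3, €321: deductible met; 30% of €321 = €96.30. Traveler pays €96.30; OOP now €5,346. Plan pays €321 − €96.30 = €224.70.
Bill 4, €8,650: deductible met; 30% of €8,650 = €2,595. Adding that to €5,346 gives €7,941, past the €7,725 cap; traveler pays only €7,725 − €5,346 = €2,379. Plan pays €8,650 − €2,379 = €6,271.
Insurer total = bills − traveler's total = €21,997 − €7,725 = €14,272.

€14,272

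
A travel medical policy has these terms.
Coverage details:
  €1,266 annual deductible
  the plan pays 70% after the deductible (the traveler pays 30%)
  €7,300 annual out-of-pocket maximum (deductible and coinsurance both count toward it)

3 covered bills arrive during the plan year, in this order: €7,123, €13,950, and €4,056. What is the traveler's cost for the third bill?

#1 (€7,123): €1,266 finishes the deductible; €5,857 goes to coinsurance; 30% of €5,857 = €1,757.10. Traveler owes €3,023.10 (running OOP €3,023.10).
#2 (€13,950): deductible met; 30% of €13,950 = €4,185. Traveler pays €4,185; OOP now €7,208.10.
#3 (€4,056): deductible met; 30% of €4,056 = €1,216.80. OOP would hit €8,424.90 > €7,300, so the cap limits the traveler to €7,300 − €7,208.10 = €91.90.

€91.90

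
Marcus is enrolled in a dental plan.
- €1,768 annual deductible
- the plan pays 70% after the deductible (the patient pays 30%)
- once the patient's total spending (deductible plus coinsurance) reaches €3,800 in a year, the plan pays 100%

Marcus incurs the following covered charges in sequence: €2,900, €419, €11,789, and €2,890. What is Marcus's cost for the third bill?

€1,566.70

Bill 1, €2,900: deductible takes €1,768, €1,132 remains; patient's 30% is €339.60. Patient owes €2,107.60 (running OOP €2,107.60).
Bill 2, €419: 30% coinsurance on €419 = €125.70. Patient owes €125.70 (running OOP €2,233.30).
Bill 3, €11,789: 30% coinsurance on €11,789 = €3,536.70. OOP would hit €5,770 > €3,800, so the cap limits the patient to €3,800 − €2,233.30 = €1,566.70.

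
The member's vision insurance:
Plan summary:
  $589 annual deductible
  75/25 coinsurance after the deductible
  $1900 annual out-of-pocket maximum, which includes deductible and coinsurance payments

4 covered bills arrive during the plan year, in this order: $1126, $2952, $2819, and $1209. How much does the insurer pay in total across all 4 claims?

Claim 1 ($1126): deductible takes $589, $537 remains; 25% of $537 = $134.25. Member owes $723.25 (running OOP $723.25). Plan pays $1126 − $723.25 = $402.75.
Claim 2 ($2952): deductible met; 25% of $2952 = $738. Member owes $738 (running OOP $1461.25). Insurer: $2952 − $738 = $2214.
Claim 3 ($2819): 25% coinsurance on $2819 = $704.75. OOP would hit $2166 > $1900, so the cap limits the member to $1900 − $1461.25 = $438.75. Insurer: $2819 − $438.75 = $2380.25.
Claim 4 ($1209): deductible already satisfied, so member's share is 25% × $1209 = $302.25. OOP would hit $2202.25 > $1900, so the cap limits the member to $1900 − $1900 = $0. Insurer: $1209 − $0 = $1209.
Insurer total = bills − member's total = $8106 − $1900 = $6206.

$6206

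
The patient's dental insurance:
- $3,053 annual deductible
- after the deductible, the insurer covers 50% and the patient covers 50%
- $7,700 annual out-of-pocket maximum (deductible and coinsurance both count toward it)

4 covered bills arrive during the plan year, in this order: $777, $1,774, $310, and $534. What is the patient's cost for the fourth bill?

$363

Claim 1 ($777): fully absorbed by the deductible. Patient owes $777 (running OOP $777).
Claim 2 ($1,774): entire amount goes to the deductible. Patient pays $1,774; OOP now $2,551.
Claim 3 ($310): fully absorbed by the deductible. Patient owes $310 (running OOP $2,861).
Claim 4 ($534): $192 to deductible, leaving $342; 50% of $342 = $171. Patient pays $363; OOP now $3,224.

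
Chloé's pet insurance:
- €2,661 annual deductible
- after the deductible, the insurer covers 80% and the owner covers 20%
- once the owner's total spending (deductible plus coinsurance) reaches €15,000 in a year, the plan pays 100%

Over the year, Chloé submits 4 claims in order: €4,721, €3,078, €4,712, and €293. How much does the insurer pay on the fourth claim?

€234.40

Claim 1 — €4,721: deductible takes €2,661, €2,060 remains; owner's 20% is €412. Cost to owner: €3,073. OOP to date €3,073. Insurer: €4,721 − €3,073 = €1,648.
Claim 2 — €3,078: deductible met; 20% of €3,078 = €615.60. Owner pays €615.60; OOP now €3,688.60. Insurer: €3,078 − €615.60 = €2,462.40.
Claim 3 — €4,712: deductible met; 20% of €4,712 = €942.40. Cost to owner: €942.40. OOP to date €4,631. Plan pays €4,712 − €942.40 = €3,769.60.
Claim 4 — €293: deductible met; 20% of €293 = €58.60. Owner owes €58.60 (running OOP €4,689.60). Insurer: €293 − €58.60 = €234.40.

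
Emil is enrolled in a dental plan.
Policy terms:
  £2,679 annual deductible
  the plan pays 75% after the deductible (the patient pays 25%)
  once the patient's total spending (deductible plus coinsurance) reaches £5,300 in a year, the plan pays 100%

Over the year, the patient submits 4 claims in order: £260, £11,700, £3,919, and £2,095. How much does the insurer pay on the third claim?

£3,618.25

#1 (£260): all of it applies to the deductible. Cost to patient: £260. OOP to date £260. Plan pays £260 − £260 = £0.
#2 (£11,700): deductible takes £2,419, £9,281 remains; patient's 25% is £2,320.25. Cost to patient: £4,739.25. OOP to date £4,999.25. Insurer: £11,700 − £4,739.25 = £6,960.75.
#3 (£3,919): deductible met; 25% of £3,919 = £979.75. Adding that to £4,999.25 gives £5,979, past the £5,300 cap; patient pays only £5,300 − £4,999.25 = £300.75. Insurer: £3,919 − £300.75 = £3,618.25.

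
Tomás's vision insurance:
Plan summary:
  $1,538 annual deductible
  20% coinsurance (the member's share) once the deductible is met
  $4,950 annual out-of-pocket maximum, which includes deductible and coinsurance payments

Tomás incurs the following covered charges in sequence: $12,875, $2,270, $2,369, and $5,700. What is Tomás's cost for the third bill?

Claim 1 — $12,875: $1,538 finishes the deductible; $11,337 goes to coinsurance; member's 20% is $2,267.40. Cost to member: $3,805.40. OOP to date $3,805.40.
Claim 2 — $2,270: deductible met; 20% of $2,270 = $454. Member pays $454; OOP now $4,259.40.
Claim 3 — $2,369: 20% coinsurance on $2,369 = $473.80. Member pays $473.80; OOP now $4,733.20.

$473.80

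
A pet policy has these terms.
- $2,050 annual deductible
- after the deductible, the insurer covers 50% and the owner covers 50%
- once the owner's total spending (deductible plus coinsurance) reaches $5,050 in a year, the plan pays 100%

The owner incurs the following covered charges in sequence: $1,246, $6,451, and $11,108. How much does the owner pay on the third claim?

$176.50

Bill 1, $1,246: entire amount goes to the deductible. Owner pays $1,246; OOP now $1,246.
Bill 2, $6,451: $804 to deductible, leaving $5,647; 50% of $5,647 = $2,823.50. Owner pays $3,627.50; OOP now $4,873.50.
Bill 3, $11,108: deductible met; 50% of $11,108 = $5,554. Adding that to $4,873.50 gives $10,427.50, past the $5,050 cap; owner pays only $5,050 − $4,873.50 = $176.50.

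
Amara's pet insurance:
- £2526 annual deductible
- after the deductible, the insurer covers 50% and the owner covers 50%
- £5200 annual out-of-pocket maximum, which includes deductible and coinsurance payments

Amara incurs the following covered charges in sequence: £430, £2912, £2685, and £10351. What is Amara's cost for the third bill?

Bill 1, £430: fully absorbed by the deductible. Owner owes £430 (running OOP £430).
Bill 2, £2912: deductible takes £2096, £816 remains; owner's 50% is £408. Owner owes £2504 (running OOP £2934).
Bill 3, £2685: 50% coinsurance on £2685 = £1342.50. Owner pays £1342.50; OOP now £4276.50.

£1342.50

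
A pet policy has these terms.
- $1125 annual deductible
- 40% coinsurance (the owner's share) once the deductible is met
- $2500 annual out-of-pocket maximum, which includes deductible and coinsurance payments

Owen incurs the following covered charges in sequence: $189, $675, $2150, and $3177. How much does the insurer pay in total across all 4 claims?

Bill 1, $189: fully absorbed by the deductible. Owner owes $189 (running OOP $189). Plan pays $189 − $189 = $0.
Bill 2, $675: fully absorbed by the deductible. Owner pays $675; OOP now $864. Plan pays $675 − $675 = $0.
Bill 3, $2150: deductible takes $261, $1889 remains; owner's 40% is $755.60. Owner pays $1016.60; OOP now $1880.60. Plan pays $2150 − $1016.60 = $1133.40.
Bill 4, $3177: 40% coinsurance on $3177 = $1270.80. OOP would hit $3151.40 > $2500, so the cap limits the owner to $2500 − $1880.60 = $619.40. Insurer: $3177 − $619.40 = $2557.60.
Insurer total: $0 + $0 + $1133.40 + $2557.60 = $3691.

$3691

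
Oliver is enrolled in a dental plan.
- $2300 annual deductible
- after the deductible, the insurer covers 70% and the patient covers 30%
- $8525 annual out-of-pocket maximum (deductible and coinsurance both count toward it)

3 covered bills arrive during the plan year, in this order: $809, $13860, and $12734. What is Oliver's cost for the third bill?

$2514.30

#1 ($809): fully absorbed by the deductible. Patient pays $809; OOP now $809.
#2 ($13860): $1491 to deductible, leaving $12369; 30% of $12369 = $3710.70. Patient owes $5201.70 (running OOP $6010.70).
#3 ($12734): deductible already satisfied, so patient's share is 30% × $12734 = $3820.20. Adding that to $6010.70 gives $9830.90, past the $8525 cap; patient pays only $8525 − $6010.70 = $2514.30.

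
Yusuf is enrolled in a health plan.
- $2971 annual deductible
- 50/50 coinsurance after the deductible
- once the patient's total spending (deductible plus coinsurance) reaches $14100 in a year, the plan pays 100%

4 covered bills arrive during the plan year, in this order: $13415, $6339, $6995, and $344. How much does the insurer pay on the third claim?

Bill 1, $13415: $2971 to deductible, leaving $10444; patient's 50% is $5222. Patient pays $8193; OOP now $8193. Insurer: $13415 − $8193 = $5222.
Bill 2, $6339: deductible already satisfied, so patient's share is 50% × $6339 = $3169.50. Cost to patient: $3169.50. OOP to date $11362.50. Plan pays $6339 − $3169.50 = $3169.50.
Bill 3, $6995: 50% coinsurance on $6995 = $3497.50. OOP would hit $14860 > $14100, so the cap limits the patient to $14100 − $11362.50 = $2737.50. Insurer: $6995 − $2737.50 = $4257.50.

$4257.50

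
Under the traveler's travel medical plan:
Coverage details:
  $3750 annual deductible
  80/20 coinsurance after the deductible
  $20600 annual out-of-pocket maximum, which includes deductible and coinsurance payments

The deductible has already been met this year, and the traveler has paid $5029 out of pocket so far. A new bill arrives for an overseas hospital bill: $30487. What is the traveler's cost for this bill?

$6097.40

With the deductible met, the entire $30487 is subject to coinsurance.
Coinsurance: $30487 × 20% = $6097.40.
Total out-of-pocket so far would be $5029 + $6097.40 = $11126.40, below the $20600 cap — no reduction.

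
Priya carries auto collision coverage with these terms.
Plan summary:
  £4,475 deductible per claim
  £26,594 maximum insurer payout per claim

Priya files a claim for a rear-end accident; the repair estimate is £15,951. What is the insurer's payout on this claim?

£11,476

After the deductible, £15,951 − £4,475 = £11,476 remains.
That's under the £26,594 cap, so the insurer reimburses the full £11,476.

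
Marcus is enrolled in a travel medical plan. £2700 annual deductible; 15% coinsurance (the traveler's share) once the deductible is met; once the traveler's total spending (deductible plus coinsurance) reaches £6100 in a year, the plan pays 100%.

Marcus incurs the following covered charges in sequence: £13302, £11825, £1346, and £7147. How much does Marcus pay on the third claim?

Bill 1, £13302: £2700 to deductible, leaving £10602; 15% of £10602 = £1590.30. Traveler pays £4290.30; OOP now £4290.30.
Bill 2, £11825: 15% coinsurance on £11825 = £1773.75. Cost to traveler: £1773.75. OOP to date £6064.05.
Bill 3, £1346: deductible already satisfied, so traveler's share is 15% × £1346 = £201.90. Adding that to £6064.05 gives £6265.95, past the £6100 cap; traveler pays only £6100 − £6064.05 = £35.95.

£35.95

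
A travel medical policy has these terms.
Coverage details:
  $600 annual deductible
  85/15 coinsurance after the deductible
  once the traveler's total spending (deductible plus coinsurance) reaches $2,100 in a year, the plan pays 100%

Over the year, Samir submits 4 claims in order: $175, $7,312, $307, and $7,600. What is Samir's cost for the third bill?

Claim 1 — $175: fully absorbed by the deductible. Traveler owes $175 (running OOP $175).
Claim 2 — $7,312: deductible takes $425, $6,887 remains; traveler's 15% is $1,033.05. Traveler owes $1,458.05 (running OOP $1,633.05).
Claim 3 — $307: deductible already satisfied, so traveler's share is 15% × $307 = $46.05. Traveler pays $46.05; OOP now $1,679.10.

$46.05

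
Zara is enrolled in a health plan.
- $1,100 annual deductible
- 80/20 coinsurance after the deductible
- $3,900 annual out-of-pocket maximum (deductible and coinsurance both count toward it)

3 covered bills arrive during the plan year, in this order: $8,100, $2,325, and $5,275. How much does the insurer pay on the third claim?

$4,340

Claim 1 — $8,100: deductible takes $1,100, $7,000 remains; 20% of $7,000 = $1,400. Cost to patient: $2,500. OOP to date $2,500. Plan pays $8,100 − $2,500 = $5,600.
Claim 2 — $2,325: deductible met; 20% of $2,325 = $465. Patient owes $465 (running OOP $2,965). Insurer: $2,325 − $465 = $1,860.
Claim 3 — $5,275: deductible already satisfied, so patient's share is 20% × $5,275 = $1,055. Adding that to $2,965 gives $4,020, past the $3,900 cap; patient pays only $3,900 − $2,965 = $935. Plan pays $5,275 − $935 = $4,340.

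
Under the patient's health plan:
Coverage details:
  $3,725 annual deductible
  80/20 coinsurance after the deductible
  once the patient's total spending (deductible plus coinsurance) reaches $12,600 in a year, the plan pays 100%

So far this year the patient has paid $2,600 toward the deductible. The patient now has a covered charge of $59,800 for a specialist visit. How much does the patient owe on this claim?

Deductible still to meet: $3,725 − $2,600 = $1,125.
After the $1,125 deductible portion, $59,800 − $1,125 = $58,675 is subject to coinsurance.
Patient's 20% share of $58,675 is $11,735.
So the patient owes $1,125 + $11,735 = $12,860 before any cap.
Adding $12,860 to the $2,600 already spent would give $15,460, which exceeds the $12,600 cap; the patient pays just $12,600 − $2,600 = $10,000.

$10,000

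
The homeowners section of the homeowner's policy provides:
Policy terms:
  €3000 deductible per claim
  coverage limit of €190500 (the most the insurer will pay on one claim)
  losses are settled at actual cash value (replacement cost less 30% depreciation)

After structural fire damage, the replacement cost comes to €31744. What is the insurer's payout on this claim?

€19220.80

At 30% depreciation, ACV = €31744 − €9523.20 = €22220.80.
Less the €3000 deductible: €22220.80 − €3000 = €19220.80.
That's under the €190500 cap, so the insurer reimburses the full €19220.80.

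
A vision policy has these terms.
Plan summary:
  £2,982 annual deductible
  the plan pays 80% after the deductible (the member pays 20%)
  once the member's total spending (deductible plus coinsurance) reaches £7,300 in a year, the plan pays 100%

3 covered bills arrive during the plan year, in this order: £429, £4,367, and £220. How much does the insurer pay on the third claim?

#1 (£429): fully absorbed by the deductible. Cost to member: £429. OOP to date £429. Insurer: £429 − £429 = £0.
#2 (£4,367): deductible takes £2,553, £1,814 remains; 20% of £1,814 = £362.80. Member pays £2,915.80; OOP now £3,344.80. Plan pays £4,367 − £2,915.80 = £1,451.20.
#3 (£220): deductible met; 20% of £220 = £44. Member owes £44 (running OOP £3,388.80). Insurer: £220 − £44 = £176.

£176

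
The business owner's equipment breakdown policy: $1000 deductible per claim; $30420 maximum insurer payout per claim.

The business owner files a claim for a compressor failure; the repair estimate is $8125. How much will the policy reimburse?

$7125

Less the $1000 deductible: $8125 − $1000 = $7125.
That's under the $30420 cap, so the insurer reimburses the full $7125.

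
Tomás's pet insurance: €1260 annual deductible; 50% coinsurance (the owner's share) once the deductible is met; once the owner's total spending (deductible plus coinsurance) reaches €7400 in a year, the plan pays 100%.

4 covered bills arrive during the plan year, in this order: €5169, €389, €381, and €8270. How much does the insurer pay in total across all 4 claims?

Claim 1 — €5169: €1260 to deductible, leaving €3909; coinsurance €3909 × 50% = €1954.50. Owner pays €3214.50; OOP now €3214.50. Plan pays €5169 − €3214.50 = €1954.50.
Claim 2 — €389: 50% coinsurance on €389 = €194.50. Cost to owner: €194.50. OOP to date €3409. Plan pays €389 − €194.50 = €194.50.
Claim 3 — €381: deductible met; 50% of €381 = €190.50. Cost to owner: €190.50. OOP to date €3599.50. Plan pays €381 − €190.50 = €190.50.
Claim 4 — €8270: deductible already satisfied, so owner's share is 50% × €8270 = €4135. OOP would hit €7734.50 > €7400, so the cap limits the owner to €7400 − €3599.50 = €3800.50. Insurer: €8270 − €3800.50 = €4469.50.
Insurer total: €1954.50 + €194.50 + €190.50 + €4469.50 = €6809.

€6809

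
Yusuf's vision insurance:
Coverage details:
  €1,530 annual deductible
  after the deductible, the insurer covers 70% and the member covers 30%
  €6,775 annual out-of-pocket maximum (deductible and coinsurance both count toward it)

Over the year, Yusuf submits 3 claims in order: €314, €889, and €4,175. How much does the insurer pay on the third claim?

#1 (€314): all of it applies to the deductible. Member pays €314; OOP now €314. Insurer: €314 − €314 = €0.
#2 (€889): all of it applies to the deductible. Member pays €889; OOP now €1,203. Insurer: €889 − €889 = €0.
#3 (€4,175): €327 to deductible, leaving €3,848; coinsurance €3,848 × 30% = €1,154.40. Member owes €1,481.40 (running OOP €2,684.40). Insurer: €4,175 − €1,481.40 = €2,693.60.

€2,693.60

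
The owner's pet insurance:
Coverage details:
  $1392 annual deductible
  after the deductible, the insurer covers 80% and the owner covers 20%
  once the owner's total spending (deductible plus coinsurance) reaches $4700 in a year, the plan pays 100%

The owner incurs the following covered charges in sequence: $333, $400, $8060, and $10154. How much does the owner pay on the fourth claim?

Claim 1 ($333): all of it applies to the deductible. Owner pays $333; OOP now $333.
Claim 2 ($400): fully absorbed by the deductible. Cost to owner: $400. OOP to date $733.
Claim 3 ($8060): $659 to deductible, leaving $7401; 20% of $7401 = $1480.20. Cost to owner: $2139.20. OOP to date $2872.20.
Claim 4 ($10154): 20% coinsurance on $10154 = $2030.80. That would push OOP to $4903, over the $4700 cap, so owner pays $4700 − $2872.20 = $1827.80.

$1827.80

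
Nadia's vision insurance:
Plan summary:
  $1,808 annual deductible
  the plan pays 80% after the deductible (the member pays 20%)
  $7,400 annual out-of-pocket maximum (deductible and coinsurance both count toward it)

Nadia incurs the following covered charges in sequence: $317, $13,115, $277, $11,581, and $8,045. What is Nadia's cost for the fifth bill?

Claim 1 ($317): entire amount goes to the deductible. Member pays $317; OOP now $317.
Claim 2 ($13,115): $1,491 to deductible, leaving $11,624; 20% of $11,624 = $2,324.80. Member owes $3,815.80 (running OOP $4,132.80).
Claim 3 ($277): deductible already satisfied, so member's share is 20% × $277 = $55.40. Cost to member: $55.40. OOP to date $4,188.20.
Claim 4 ($11,581): 20% coinsurance on $11,581 = $2,316.20. Cost to member: $2,316.20. OOP to date $6,504.40.
Claim 5 ($8,045): deductible already satisfied, so member's share is 20% × $8,045 = $1,609. Adding that to $6,504.40 gives $8,113.40, past the $7,400 cap; member pays only $7,400 − $6,504.40 = $895.60.

$895.60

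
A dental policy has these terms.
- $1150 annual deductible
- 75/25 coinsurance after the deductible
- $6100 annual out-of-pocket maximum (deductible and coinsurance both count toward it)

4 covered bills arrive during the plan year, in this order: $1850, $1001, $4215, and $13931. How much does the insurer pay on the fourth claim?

$10460

Bill 1, $1850: deductible takes $1150, $700 remains; patient's 25% is $175. Patient pays $1325; OOP now $1325. Insurer: $1850 − $1325 = $525.
Bill 2, $1001: 25% coinsurance on $1001 = $250.25. Cost to patient: $250.25. OOP to date $1575.25. Insurer: $1001 − $250.25 = $750.75.
Bill 3, $4215: deductible already satisfied, so patient's share is 25% × $4215 = $1053.75. Cost to patient: $1053.75. OOP to date $2629. Insurer: $4215 − $1053.75 = $3161.25.
Bill 4, $13931: 25% coinsurance on $13931 = $3482.75. OOP would hit $6111.75 > $6100, so the cap limits the patient to $6100 − $2629 = $3471. Plan pays $13931 − $3471 = $10460.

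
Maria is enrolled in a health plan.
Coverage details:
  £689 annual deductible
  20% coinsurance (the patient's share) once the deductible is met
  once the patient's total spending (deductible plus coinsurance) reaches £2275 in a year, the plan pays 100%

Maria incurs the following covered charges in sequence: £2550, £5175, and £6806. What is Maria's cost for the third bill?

£178.80

Claim 1 — £2550: deductible takes £689, £1861 remains; coinsurance £1861 × 20% = £372.20. Patient owes £1061.20 (running OOP £1061.20).
Claim 2 — £5175: deductible met; 20% of £5175 = £1035. Patient pays £1035; OOP now £2096.20.
Claim 3 — £6806: deductible met; 20% of £6806 = £1361.20. OOP would hit £3457.40 > £2275, so the cap limits the patient to £2275 − £2096.20 = £178.80.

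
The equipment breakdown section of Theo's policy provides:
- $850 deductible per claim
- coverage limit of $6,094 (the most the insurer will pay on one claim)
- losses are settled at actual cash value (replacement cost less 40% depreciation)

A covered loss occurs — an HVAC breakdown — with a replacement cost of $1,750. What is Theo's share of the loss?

$1,550

Actual cash value after 40% depreciation: $1,750 × 60% = $1,050.
Less the $850 deductible: $1,050 − $850 = $200.
$200 ≤ $6,094, so the limit doesn't bind; insurer pays $200.
Out of pocket: $1,750 − $200 = $1,550.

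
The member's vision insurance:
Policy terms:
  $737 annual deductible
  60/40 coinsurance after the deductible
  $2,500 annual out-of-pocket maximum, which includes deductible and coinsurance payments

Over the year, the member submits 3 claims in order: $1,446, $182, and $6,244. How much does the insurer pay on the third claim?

$4,837.40

Claim 1 ($1,446): $737 to deductible, leaving $709; coinsurance $709 × 40% = $283.60. Member owes $1,020.60 (running OOP $1,020.60). Insurer: $1,446 − $1,020.60 = $425.40.
Claim 2 ($182): 40% coinsurance on $182 = $72.80. Member pays $72.80; OOP now $1,093.40. Insurer: $182 − $72.80 = $109.20.
Claim 3 ($6,244): deductible already satisfied, so member's share is 40% × $6,244 = $2,497.60. OOP would hit $3,591 > $2,500, so the cap limits the member to $2,500 − $1,093.40 = $1,406.60. Insurer: $6,244 − $1,406.60 = $4,837.40.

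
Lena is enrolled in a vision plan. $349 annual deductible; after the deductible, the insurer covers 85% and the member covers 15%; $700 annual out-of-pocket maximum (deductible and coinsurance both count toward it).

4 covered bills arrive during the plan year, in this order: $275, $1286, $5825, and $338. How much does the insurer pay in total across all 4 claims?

#1 ($275): fully absorbed by the deductible. Member pays $275; OOP now $275. Insurer: $275 − $275 = $0.
#2 ($1286): $74 finishes the deductible; $1212 goes to coinsurance; coinsurance $1212 × 15% = $181.80. Member owes $255.80 (running OOP $530.80). Insurer: $1286 − $255.80 = $1030.20.
#3 ($5825): deductible already satisfied, so member's share is 15% × $5825 = $873.75. Adding that to $530.80 gives $1404.55, past the $700 cap; member pays only $700 − $530.80 = $169.20. Plan pays $5825 − $169.20 = $5655.80.
#4 ($338): deductible already satisfied, so member's share is 15% × $338 = $50.70. OOP would hit $750.70 > $700, so the cap limits the member to $700 − $700 = $0. Insurer: $338 − $0 = $338.
Insurer total: $0 + $1030.20 + $5655.80 + $338 = $7024.

$7024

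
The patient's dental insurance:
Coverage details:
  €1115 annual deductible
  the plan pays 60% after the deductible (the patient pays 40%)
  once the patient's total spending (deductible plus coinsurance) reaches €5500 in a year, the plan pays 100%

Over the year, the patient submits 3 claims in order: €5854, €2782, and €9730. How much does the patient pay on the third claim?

Bill 1, €5854: €1115 finishes the deductible; €4739 goes to coinsurance; coinsurance €4739 × 40% = €1895.60. Cost to patient: €3010.60. OOP to date €3010.60.
Bill 2, €2782: 40% coinsurance on €2782 = €1112.80. Patient owes €1112.80 (running OOP €4123.40).
Bill 3, €9730: deductible already satisfied, so patient's share is 40% × €9730 = €3892. Adding that to €4123.40 gives €8015.40, past the €5500 cap; patient pays only €5500 − €4123.40 = €1376.60.

€1376.60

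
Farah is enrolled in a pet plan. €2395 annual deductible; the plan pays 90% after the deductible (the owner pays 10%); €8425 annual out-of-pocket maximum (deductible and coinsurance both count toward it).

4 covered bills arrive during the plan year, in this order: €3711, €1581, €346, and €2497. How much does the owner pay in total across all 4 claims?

€2969

Bill 1, €3711: €2395 to deductible, leaving €1316; coinsurance €1316 × 10% = €131.60. Owner pays €2526.60; OOP now €2526.60.
Bill 2, €1581: 10% coinsurance on €1581 = €158.10. Owner pays €158.10; OOP now €2684.70.
Bill 3, €346: 10% coinsurance on €346 = €34.60. Cost to owner: €34.60. OOP to date €2719.30.
Bill 4, €2497: deductible met; 10% of €2497 = €249.70. Owner owes €249.70 (running OOP €2969).
Summing the owner's payments: €2526.60 + €158.10 + €34.60 + €249.70 = €2969.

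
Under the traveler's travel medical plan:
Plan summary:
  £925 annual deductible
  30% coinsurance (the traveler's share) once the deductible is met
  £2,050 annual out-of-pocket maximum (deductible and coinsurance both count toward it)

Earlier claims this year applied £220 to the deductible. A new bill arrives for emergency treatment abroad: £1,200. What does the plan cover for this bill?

Remaining deductible: £925 − £220 = £705.
After the £705 deductible portion, £1,200 − £705 = £495 is subject to coinsurance.
30% of £495 = £148.50 falls to the traveler.
Traveler responsibility before any cap: £705 + £148.50 = £853.50.
Total out-of-pocket so far would be £220 + £853.50 = £1,073.50, below the £2,050 cap — no reduction.
Insurer pays the balance: £1,200 − £853.50 = £346.50.

£346.50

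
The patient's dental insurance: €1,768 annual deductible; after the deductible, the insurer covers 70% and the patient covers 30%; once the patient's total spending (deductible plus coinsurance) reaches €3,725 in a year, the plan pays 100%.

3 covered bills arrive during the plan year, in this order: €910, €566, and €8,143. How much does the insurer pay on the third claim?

€5,894

Claim 1 — €910: entire amount goes to the deductible. Cost to patient: €910. OOP to date €910. Insurer: €910 − €910 = €0.
Claim 2 — €566: all of it applies to the deductible. Patient pays €566; OOP now €1,476. Plan pays €566 − €566 = €0.
Claim 3 — €8,143: €292 to deductible, leaving €7,851; coinsurance €7,851 × 30% = €2,355.30. Claim cost before the cap: €292 + €2,355.30 = €2,647.30. Adding that to €1,476 gives €4,123.30, past the €3,725 cap; patient pays only €3,725 − €1,476 = €2,249. Insurer: €8,143 − €2,249 = €5,894.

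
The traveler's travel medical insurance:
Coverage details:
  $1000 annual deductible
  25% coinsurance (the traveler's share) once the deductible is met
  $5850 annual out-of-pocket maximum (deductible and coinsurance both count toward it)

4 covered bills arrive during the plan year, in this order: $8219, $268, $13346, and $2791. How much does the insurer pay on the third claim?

Claim 1 ($8219): deductible takes $1000, $7219 remains; coinsurance $7219 × 25% = $1804.75. Traveler owes $2804.75 (running OOP $2804.75). Plan pays $8219 − $2804.75 = $5414.25.
Claim 2 ($268): deductible already satisfied, so traveler's share is 25% × $268 = $67. Traveler pays $67; OOP now $2871.75. Insurer: $268 − $67 = $201.
Claim 3 ($13346): 25% coinsurance on $13346 = $3336.50. Adding that to $2871.75 gives $6208.25, past the $5850 cap; traveler pays only $5850 − $2871.75 = $2978.25. Plan pays $13346 − $2978.25 = $10367.75.

$10367.75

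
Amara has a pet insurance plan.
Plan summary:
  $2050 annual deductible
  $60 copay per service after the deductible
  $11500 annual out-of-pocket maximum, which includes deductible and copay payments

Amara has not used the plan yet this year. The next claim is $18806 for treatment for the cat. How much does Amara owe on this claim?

$2110

The full $2050 deductible is still open; $2050 of this bill applies to it.
The remaining $16756 (= $18806 − $2050) moves to the copay.
Copay on this service: $60.
Owner responsibility before any cap: $2050 + $60 = $2110.
Year-to-date out-of-pocket becomes $0 + $2110 = $2110, still under the $11500 maximum, so no cap applies.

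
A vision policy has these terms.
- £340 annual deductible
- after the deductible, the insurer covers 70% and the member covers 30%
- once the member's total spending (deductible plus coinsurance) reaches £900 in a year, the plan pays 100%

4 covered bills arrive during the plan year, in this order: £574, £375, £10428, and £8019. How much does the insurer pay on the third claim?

Claim 1 — £574: deductible takes £340, £234 remains; coinsurance £234 × 30% = £70.20. Cost to member: £410.20. OOP to date £410.20. Insurer: £574 − £410.20 = £163.80.
Claim 2 — £375: deductible already satisfied, so member's share is 30% × £375 = £112.50. Cost to member: £112.50. OOP to date £522.70. Insurer: £375 − £112.50 = £262.50.
Claim 3 — £10428: 30% coinsurance on £10428 = £3128.40. OOP would hit £3651.10 > £900, so the cap limits the member to £900 − £522.70 = £377.30. Plan pays £10428 − £377.30 = £10050.70.

£10050.70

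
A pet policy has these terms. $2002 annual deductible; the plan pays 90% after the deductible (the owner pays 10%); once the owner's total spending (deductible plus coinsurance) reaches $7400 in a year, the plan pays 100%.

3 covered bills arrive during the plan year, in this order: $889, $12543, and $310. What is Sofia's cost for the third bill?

$31

Claim 1 — $889: all of it applies to the deductible. Owner owes $889 (running OOP $889).
Claim 2 — $12543: $1113 finishes the deductible; $11430 goes to coinsurance; 10% of $11430 = $1143. Owner pays $2256; OOP now $3145.
Claim 3 — $310: 10% coinsurance on $310 = $31. Owner owes $31 (running OOP $3176).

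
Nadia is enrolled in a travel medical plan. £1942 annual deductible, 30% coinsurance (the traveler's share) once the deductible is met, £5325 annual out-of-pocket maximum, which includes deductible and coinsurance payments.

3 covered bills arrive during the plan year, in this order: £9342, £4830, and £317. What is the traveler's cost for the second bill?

£1163

Claim 1 (£9342): £1942 finishes the deductible; £7400 goes to coinsurance; traveler's 30% is £2220. Cost to traveler: £4162. OOP to date £4162.
Claim 2 (£4830): deductible met; 30% of £4830 = £1449. Adding that to £4162 gives £5611, past the £5325 cap; traveler pays only £5325 − £4162 = £1163.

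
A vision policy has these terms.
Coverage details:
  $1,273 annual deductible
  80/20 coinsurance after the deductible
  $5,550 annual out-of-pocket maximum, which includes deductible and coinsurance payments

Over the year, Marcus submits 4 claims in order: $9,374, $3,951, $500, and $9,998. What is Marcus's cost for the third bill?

$100

Claim 1 — $9,374: $1,273 finishes the deductible; $8,101 goes to coinsurance; coinsurance $8,101 × 20% = $1,620.20. Cost to member: $2,893.20. OOP to date $2,893.20.
Claim 2 — $3,951: 20% coinsurance on $3,951 = $790.20. Member owes $790.20 (running OOP $3,683.40).
Claim 3 — $500: deductible already satisfied, so member's share is 20% × $500 = $100. Member owes $100 (running OOP $3,783.40).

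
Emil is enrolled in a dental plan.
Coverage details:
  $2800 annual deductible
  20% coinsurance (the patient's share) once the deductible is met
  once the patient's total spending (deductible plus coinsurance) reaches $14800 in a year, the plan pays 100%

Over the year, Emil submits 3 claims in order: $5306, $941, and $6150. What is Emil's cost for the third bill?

$1230

Claim 1 — $5306: $2800 finishes the deductible; $2506 goes to coinsurance; coinsurance $2506 × 20% = $501.20. Patient owes $3301.20 (running OOP $3301.20).
Claim 2 — $941: deductible met; 20% of $941 = $188.20. Cost to patient: $188.20. OOP to date $3489.40.
Claim 3 — $6150: deductible already satisfied, so patient's share is 20% × $6150 = $1230. Patient pays $1230; OOP now $4719.40.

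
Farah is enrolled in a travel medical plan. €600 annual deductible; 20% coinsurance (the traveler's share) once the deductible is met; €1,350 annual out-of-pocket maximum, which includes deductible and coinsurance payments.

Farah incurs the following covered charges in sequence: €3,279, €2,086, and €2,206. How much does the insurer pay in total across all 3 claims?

€6,221

#1 (€3,279): €600 to deductible, leaving €2,679; traveler's 20% is €535.80. Traveler pays €1,135.80; OOP now €1,135.80. Plan pays €3,279 − €1,135.80 = €2,143.20.
#2 (€2,086): deductible met; 20% of €2,086 = €417.20. Adding that to €1,135.80 gives €1,553, past the €1,350 cap; traveler pays only €1,350 − €1,135.80 = €214.20. Plan pays €2,086 − €214.20 = €1,871.80.
#3 (€2,206): 20% coinsurance on €2,206 = €441.20. That would push OOP to €1,791.20, over the €1,350 cap, so traveler pays €1,350 − €1,350 = €0. Insurer: €2,206 − €0 = €2,206.
Insurer total: €2,143.20 + €1,871.80 + €2,206 = €6,221.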